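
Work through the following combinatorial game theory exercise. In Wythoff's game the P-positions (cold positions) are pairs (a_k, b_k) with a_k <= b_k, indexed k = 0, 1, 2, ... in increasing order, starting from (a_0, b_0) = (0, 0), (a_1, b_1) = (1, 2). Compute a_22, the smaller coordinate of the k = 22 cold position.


By Wythoff's theorem, a_k = floor(k * phi) and b_k = floor(k * phi^2) = a_k + k, where phi = (1 + sqrt(5))/2 is the golden ratio.
phi = (1 + sqrt(5))/2 = 1.618034
k = 22
k * phi = 22 * 1.618034 = 35.596748
a_22 = floor(k * phi) = 35

35


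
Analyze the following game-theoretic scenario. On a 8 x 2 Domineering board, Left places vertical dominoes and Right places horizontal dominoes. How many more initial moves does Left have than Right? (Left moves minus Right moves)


Board is 8 x 2 (rows x cols).
Left (vertical) placements: (rows-1) * cols = 7 * 2 = 14
Right (horizontal) placements: rows * (cols-1) = 8 * 1 = 8
Advantage = Left - Right = 14 - 8 = 6

6


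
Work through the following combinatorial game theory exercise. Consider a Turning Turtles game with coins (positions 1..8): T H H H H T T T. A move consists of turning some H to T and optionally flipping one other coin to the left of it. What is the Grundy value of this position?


Coins: T H H H H T T T
Key fact: a single head at position k behaves exactly like a Nim heap of size k (turning it to T and optionally flipping a coin at j < k corresponds to moving the heap from k to j, or to 0), and heads combine as a disjunctive sum (two heads at the same place would cancel, matching j XOR j = 0). So the Nim-value is the XOR of the 1-indexed positions of the heads.
Face-up positions (1-indexed): [2, 3, 4, 5]
XOR 0 with 2: 0 XOR 2 = 2
XOR 2 with 3: 2 XOR 3 = 1
XOR 1 with 4: 1 XOR 4 = 5
XOR 5 with 5: 5 XOR 5 = 0
Nim-value = 0

0


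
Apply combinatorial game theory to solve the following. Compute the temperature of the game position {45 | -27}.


The game is {45 | -27}, a switch {a | b} with numbers a > b.
Cooling {a | b} by t gives {a - t | b + t}, which stops being hot when a - t = b + t, i.e. at t = (a - b)/2. So the temperature of a switch is (a - b)/2.
Temperature = (Left option - Right option) / 2
= (45 - (-27)) / 2
= 72 / 2
= 36

36


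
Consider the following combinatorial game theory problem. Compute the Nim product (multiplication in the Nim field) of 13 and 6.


Nim multiplication is bilinear over XOR: (u XOR v) * w = (u*w) XOR (v*w).
So we split each operand into its bit components and XOR the pairwise Nim products.
13 = 1 + 4 + 8 (as XOR of powers of 2).
6 = 2 + 4 (as XOR of powers of 2).
Using the standard Nim-product table on single bits:
  2*2 = 3,   2*4 = 8,   2*8 = 12,
  4*4 = 6,   4*8 = 11,  8*8 = 13,
and  1*x = x (identity), k*l = l*k (commutative).
Pairwise Nim products:
  1 * 2 = 2
  1 * 4 = 4
  4 * 2 = 8
  4 * 4 = 6
  8 * 2 = 12
  8 * 4 = 11
XOR them: 2 XOR 4 XOR 8 XOR 6 XOR 12 XOR 11 = 15.
Result: 13 * 6 = 15 (in Nim).

15


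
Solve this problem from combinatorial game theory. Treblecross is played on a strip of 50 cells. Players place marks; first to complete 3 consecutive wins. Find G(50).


Treblecross: place X on empty cells; 3-in-a-row wins.
Playing within two cells of an existing X lets the opponent win at once, so sensible play treats the cells i-2..i+2 around each X as dead. The player left with no safe cell loses, so this is a normal-play take-away game on strips of safe cells.
Placing X at cell i (0-indexed) of a strip of k safe cells leaves independent strips of sizes max(0, i-2) and max(0, k-i-3). Hence G(k) = mex{ G(max(0,i-2)) XOR G(max(0,k-i-3)) : 0 <= i < k }, with G(0) = 0.
G(1): splits (0,0):0^0=0 -> mex({0}) = 1
G(2): splits (0,0):0^0=0 -> mex({0}) = 1
G(3): splits (0,0):0^0=0 -> mex({0}) = 1
G(4): splits (0,1):0^1=1 (0,0):0^0=0 -> mex({0, 1}) = 2
G(5): splits (0,2):0^1=1 (0,1):0^1=1 (0,0):0^0=0 -> mex({0, 1}) = 2
G(6) = mex({1}) = 0
G(7) = mex({0, 1, 2}) = 3
G(8) = mex({0, 1, 2}) = 3
G(9) = mex({0, 2}) = 1
G(10) = mex({0, 2, 3}) = 1
G(11) = mex({0, 3}) = 1
G(12) = mex({1, 3}) = 0
G(13) = mex({0, 1, 2, 3}) = 4
G(14) = mex({0, 1, 2}) = 3
G(15) = mex({0, 1, 2}) = 3
G(16) = mex({0, 1, 2, 4}) = 3
G(17) = mex({0, 1, 3, 4}) = 2
G(18) = mex({0, 1, 3, 4}) = 2
G(19) = mex({0, 1, 3, 5}) = 2
G(20) = mex({0, 1, 2, 3, 5}) = 4
G(21) = mex({0, 1, 2, 3, 5}) = 4
G(22) = mex({1, 2, 6}) = 0
G(23) = mex({0, 1, 2, 3, 4, 6}) = 5
G(24) = mex({0, 1, 2, 3, 4}) = 5
G(25) = mex({0, 1, 3, 4, 7}) = 2
G(26) = mex({0, 1, 3, 4, 5, 7}) = 2
G(27) = mex({0, 1, 3, 5}) = 2
G(28) = mex({0, 1, 2, 5}) = 3
G(29) = mex({0, 1, 2, 4, 5, 6}) = 3
G(30) = mex({1, 2, 4, 6}) = 0
G(31) = mex({0, 1, 2, 3, 4, 6}) = 5
G(32) = mex({1, 2, 3, 4, 7}) = 0
G(33) = mex({0, 3, 7}) = 1
G(34) = mex({0, 2, 3, 5, 7}) = 1
G(35) = mex({0, 2, 3, 5, 6}) = 1
G(36) = mex({0, 1, 2, 5, 6}) = 3
G(37) = mex({0, 1, 2, 4, 5, 6}) = 3
G(38) = mex({0, 1, 2, 4}) = 3
G(39) = mex({0, 1, 2, 3, 4, 7}) = 5
G(40) = mex({0, 1, 2, 3, 4, 5, 7}) = 6
G(41) = mex({0, 1, 2, 3, 5, 7}) = 4
G(42) = mex({0, 1, 2, 3, 5, 6, 7}) = 4
G(43) = mex({0, 2, 3, 5, 6}) = 1
G(44) = mex({1, 2, 3, 4, 5, 6}) = 0
G(45) = mex({0, 1, 2, 3, 4, 6, 7}) = 5
G(46) = mex({0, 1, 2, 3, 4, 7}) = 5
G(47) = mex({0, 1, 2, 3, 4, 5, 7}) = 6
G(48) = mex({0, 1, 2, 3, 4, 5, 7}) = 6
G(49) = mex({0, 1, 3, 4, 5, 7}) = 2
G(50) = mex({0, 1, 2, 3, 4, 5, 6}) = 7
Therefore G(50) = 7.

7


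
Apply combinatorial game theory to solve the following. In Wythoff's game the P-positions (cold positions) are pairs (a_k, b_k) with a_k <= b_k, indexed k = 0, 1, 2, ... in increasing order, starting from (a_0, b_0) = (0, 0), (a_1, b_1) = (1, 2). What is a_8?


By Wythoff's theorem, a_k = floor(k * phi) and b_k = floor(k * phi^2) = a_k + k, where phi = (1 + sqrt(5))/2 is the golden ratio.
phi = (1 + sqrt(5))/2 = 1.618034
k = 8
k * phi = 8 * 1.618034 = 12.944272
a_8 = floor(k * phi) = 12

12


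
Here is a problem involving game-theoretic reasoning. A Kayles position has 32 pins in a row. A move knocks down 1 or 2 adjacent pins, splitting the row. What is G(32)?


Kayles: a move removes 1 or 2 adjacent pins from a contiguous row.
Removing pins from a row of k leaves two independent rows (a, b) with a + b = k - 1 (one pin) or a + b = k - 2 (two pins); an end removal gives a = 0.
By Sprague-Grundy, G(k) = mex{ G(a) XOR G(b) } over all these splits. G(0) = 0.
G(1): splits (0,0):0^0=0 -> mex({0}) = 1
G(2): splits (0,1):0^1=1 (0,0):0^0=0 -> mex({0, 1}) = 2
G(3): splits (0,2):0^2=2 (1,1):1^1=0 (0,1):0^1=1 -> mex({0, 1, 2}) = 3
G(4): splits (0,3):0^3=3 (1,2):1^2=3 (0,2):0^2=2 (1,1):1^1=0 -> mex({0, 2, 3}) = 1
G(5): splits (0,4):0^1=1 (1,3):1^3=2 (2,2):2^2=0 (0,3):0^3=3 (1,2):1^2=3 -> mex({0, 1, 2, 3}) = 4
G(6) = mex({0, 1, 2, 4}) = 3
G(7) = mex({0, 1, 3, 4, 5}) = 2
G(8) = mex({0, 2, 3, 5, 6}) = 1
G(9) = mex({0, 1, 2, 3, 6, 7}) = 4
G(10) = mex({0, 1, 3, 4, 5, 7}) = 2
G(11) = mex({0, 1, 2, 3, 4, 5}) = 6
G(12) = mex({0, 1, 2, 3, 5, 6, 7}) = 4
G(13) = mex({0, 2, 3, 4, 6, 7}) = 1
G(14) = mex({0, 1, 4, 5, 6, 7}) = 2
G(15) = mex({0, 1, 2, 3, 4, 5, 6}) = 7
G(16) = mex({0, 2, 3, 5, 6, 7}) = 1
G(17) = mex({0, 1, 2, 3, 5, 6, 7}) = 4
G(18) = mex({0, 1, 2, 4, 5, 6}) = 3
G(19) = mex({0, 1, 3, 4, 5, 7}) = 2
G(20) = mex({0, 2, 3, 4, 5, 6, 7}) = 1
G(21) = mex({0, 1, 2, 3, 5, 6, 7}) = 4
G(22) = mex({0, 1, 2, 3, 4, 5, 7}) = 6
G(23) = mex({0, 1, 2, 3, 4, 5, 6}) = 7
G(24) = mex({0, 1, 2, 3, 5, 6, 7}) = 4
G(25) = mex({0, 2, 3, 4, 6, 7}) = 1
G(26) = mex({0, 1, 3, 4, 5, 6, 7}) = 2
G(27) = mex({0, 1, 2, 3, 4, 5, 6, 7}) = 8
G(28) = mex({0, 1, 2, 3, 4, 6, 7, 8}) = 5
G(29) = mex({0, 1, 2, 3, 5, 6, 7, 8, 9}) = 4
G(30) = mex({0, 1, 2, 3, 4, 5, 6, 9, 10}) = 7
G(31) = mex({0, 1, 3, 4, 5, 7, 10, 11}) = 2
G(32) = mex({0, 2, 3, 4, 5, 6, 7, 9, 11}) = 1
Therefore G(32) = 1.

1


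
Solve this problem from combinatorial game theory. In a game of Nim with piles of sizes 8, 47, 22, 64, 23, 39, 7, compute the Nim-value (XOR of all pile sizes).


We need the XOR (exclusive or) of all pile sizes.
After XOR-ing pile 1 (size 8): 0 XOR 8 = 8
After XOR-ing pile 2 (size 47): 8 XOR 47 = 39
After XOR-ing pile 3 (size 22): 39 XOR 22 = 49
After XOR-ing pile 4 (size 64): 49 XOR 64 = 113
After XOR-ing pile 5 (size 23): 113 XOR 23 = 102
After XOR-ing pile 6 (size 39): 102 XOR 39 = 65
After XOR-ing pile 7 (size 7): 65 XOR 7 = 70
The Nim-value of this position is 70.

70


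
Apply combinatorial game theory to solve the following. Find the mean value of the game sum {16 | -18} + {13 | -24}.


G1 = {16 | -18}, G2 = {13 | -24}
Each is a switch {a | b} with numbers a > b; its mean value is (a + b)/2, and mean value is additive over game sums: m(G1 + G2) = m(G1) + m(G2).
Mean of G1 = (16 + (-18))/2 = -2/2 = -1
Mean of G2 = (13 + (-24))/2 = -11/2 = -11/2
Mean of G1 + G2 = -1 + -11/2 = -13/2

-13/2


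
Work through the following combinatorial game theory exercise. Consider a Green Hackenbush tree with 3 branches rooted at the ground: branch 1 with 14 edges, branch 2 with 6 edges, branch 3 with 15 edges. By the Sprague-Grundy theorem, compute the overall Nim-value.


The tree has 3 branches from the ground vertex.
In Green Hackenbush, the Nim-value of a simple path of length k is k.
Branch 1: length 14, Nim-value = 14
Branch 2: length 6, Nim-value = 6
Branch 3: length 15, Nim-value = 15
Total Nim-value = XOR of all branch values:
0 XOR 14 = 14
14 XOR 6 = 8
8 XOR 15 = 7
Nim-value of the tree = 7

7


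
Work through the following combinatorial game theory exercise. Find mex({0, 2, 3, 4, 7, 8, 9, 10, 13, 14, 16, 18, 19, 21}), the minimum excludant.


Set = {0, 2, 3, 4, 7, 8, 9, 10, 13, 14, 16, 18, 19, 21}
0 is in the set.
1 is NOT in the set. This is the mex.
mex = 1

1


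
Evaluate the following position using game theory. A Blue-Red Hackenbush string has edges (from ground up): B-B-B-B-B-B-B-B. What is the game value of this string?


Edges (from ground): B-B-B-B-B-B-B-B
By Berlekamp's sign-expansion rule, a Blue-Red Hackenbush stalk has the value of the surreal number whose sign sequence is the edge sequence with B -> + and R -> -.
Sign sequence: ++++++++
Trace the sign expansion in the surreal number tree, starting from 0:
Edge 1: B (sign +) -> bounds (0, +inf), value = 1
Edge 2: B (sign +) -> bounds (1, +inf), value = 2
Edge 3: B (sign +) -> bounds (2, +inf), value = 3
Edge 4: B (sign +) -> bounds (3, +inf), value = 4
Edge 5: B (sign +) -> bounds (4, +inf), value = 5
Edge 6: B (sign +) -> bounds (5, +inf), value = 6
Edge 7: B (sign +) -> bounds (6, +inf), value = 7
Edge 8: B (sign +) -> bounds (7, +inf), value = 8
Game value = 8

8


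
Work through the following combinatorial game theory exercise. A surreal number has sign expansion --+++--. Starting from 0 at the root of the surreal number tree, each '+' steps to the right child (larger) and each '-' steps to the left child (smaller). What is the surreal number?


Sign expansion: --+++--
Rule: track bounds (lo, hi), initially (-inf, +inf). On '+', the current value becomes lo and we move to the simplest number in (value, hi): value + 1 if hi = +inf, otherwise the midpoint (value + hi)/2. On '-', the current value becomes hi and we move to value - 1 if lo = -inf, otherwise the midpoint (lo + value)/2.
Start at 0.
Step 1: sign = -, move left. Bounds: (-inf, 0). Value = -1
Step 2: sign = -, move left. Bounds: (-inf, -1). Value = -2
Step 3: sign = +, move right. Bounds: (-2, -1). Value = -3/2
Step 4: sign = +, move right. Bounds: (-3/2, -1). Value = -5/4
Step 5: sign = +, move right. Bounds: (-5/4, -1). Value = -9/8
Step 6: sign = -, move left. Bounds: (-5/4, -9/8). Value = -19/16
Step 7: sign = -, move left. Bounds: (-5/4, -19/16). Value = -39/32
The surreal number with sign expansion --+++-- is -39/32.

-39/32


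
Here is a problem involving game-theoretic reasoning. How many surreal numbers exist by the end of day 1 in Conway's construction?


Day 0: {|} = 0 is born. Count = 1.
Day n: the number of surreal numbers born by day n is 2^(n+1) - 1.
By day 0: 2^1 - 1 = 1
By day 1: 2^2 - 1 = 3
By day 1: 3 surreal numbers.

3


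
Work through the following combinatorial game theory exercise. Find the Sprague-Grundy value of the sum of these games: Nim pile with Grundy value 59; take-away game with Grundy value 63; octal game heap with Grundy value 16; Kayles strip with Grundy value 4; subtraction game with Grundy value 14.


By the Sprague-Grundy theorem, the Grundy value of a sum of games is the XOR of individual Grundy values.
Nim pile: Grundy value = 59. Running XOR: 0 XOR 59 = 59
take-away game: Grundy value = 63. Running XOR: 59 XOR 63 = 4
octal game heap: Grundy value = 16. Running XOR: 4 XOR 16 = 20
Kayles strip: Grundy value = 4. Running XOR: 20 XOR 4 = 16
subtraction game: Grundy value = 14. Running XOR: 16 XOR 14 = 30
The combined Grundy value is 30.

30


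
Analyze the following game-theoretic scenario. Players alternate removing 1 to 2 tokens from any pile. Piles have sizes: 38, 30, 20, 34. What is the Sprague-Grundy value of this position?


Subtraction set: {1, 2}
For this subtraction set, G(n) = n mod 3 (period = max + 1 = 3).
Pile 1 (size 38): G(38) = 38 mod 3 = 2
Pile 2 (size 30): G(30) = 30 mod 3 = 0
Pile 3 (size 20): G(20) = 20 mod 3 = 2
Pile 4 (size 34): G(34) = 34 mod 3 = 1
Total Grundy value = XOR of all: 2 XOR 0 XOR 2 XOR 1 = 1

1


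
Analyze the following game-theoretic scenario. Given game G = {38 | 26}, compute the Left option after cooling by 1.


Original game: {38 | 26} (a switch {a | b} with a > b).
Cooling by t (for t below the temperature (a - b)/2 = 6) taxes each move by t: {a | b} cooled by t is {a - t | b + t}.
Cooling amount: t = 1
Cooled Left option: 38 - 1 = 37
Cooled Right option: 26 + 1 = 27
Cooled game: {37 | 27}
Left option = 37

37


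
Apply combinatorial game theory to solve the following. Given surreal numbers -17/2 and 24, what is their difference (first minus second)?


x = -17/2, y = 24
Converting to common denominator: 2
x = -17/2, y = 48/2
x - y = -17/2 - 24 = -65/2

-65/2


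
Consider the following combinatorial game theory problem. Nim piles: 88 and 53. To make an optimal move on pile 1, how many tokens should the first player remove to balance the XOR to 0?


Piles: 88 and 53
Current XOR: 88 XOR 53 = 109 (non-zero, so this is an N-position).
To make the XOR zero, we need to find a move that balances the piles.
For pile 1 (size 88): target = 88 XOR 109 = 53
We reduce pile 1 from 88 to 53.
Tokens removed: 88 - 53 = 35
Verification: 53 XOR 53 = 0

35


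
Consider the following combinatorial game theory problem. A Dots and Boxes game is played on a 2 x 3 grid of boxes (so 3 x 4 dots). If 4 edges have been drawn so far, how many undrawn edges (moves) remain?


Grid: 2 x 3 boxes, i.e. 3 rows and 4 columns of dots.
Horizontal edges: (rows + 1) * cols = 3 * 3 = 9
Vertical edges: rows * (cols + 1) = 2 * 4 = 8
Total edges: 9 + 8 = 17
Edges drawn: 4
Remaining: 17 - 4 = 13

13


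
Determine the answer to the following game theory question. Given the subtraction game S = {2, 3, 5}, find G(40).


The subtraction set is S = {2, 3, 5}.
G(k) = mex{ G(k - s) : s in S, s <= k }. We compute iteratively: G(0) = 0.
G(1) = mex({}) = 0
G(2) = mex({0}) = 1
G(3) = mex({0}) = 1
G(4) = mex({0, 1}) = 2
G(5) = mex({0, 1}) = 2
G(6) = mex({0, 1, 2}) = 3
G(7) = mex({1, 2}) = 0
G(8) = mex({1, 2, 3}) = 0
G(9) = mex({0, 2, 3}) = 1
G(10) = mex({0, 2}) = 1
G(11) = mex({0, 1, 3}) = 2
Observe that G(7)..G(11) = 0, 0, 1, 1, 2 repeats G(0)..G(4) = 0, 0, 1, 1, 2.
For k >= max(S) = 5, G(k) is determined by the previous 5 values G(k-5)..G(k-1); a window of 5 consecutive values has recurred shifted by 7, so by induction G(k + 7) = G(k) for all k >= 0: the sequence is periodic from the start with period 7.
One period: G(0..6) = 0, 0, 1, 1, 2, 2, 3.
40 mod 7 = 5, so G(40) = G(5) = 2.

2


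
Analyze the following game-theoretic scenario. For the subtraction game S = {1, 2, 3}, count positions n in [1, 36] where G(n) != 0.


Subtraction set S = {1, 2, 3}, so G(n) = n mod 4.
G(n) = 0 when n is a multiple of 4.
Multiples of 4 in [1, 36]: 9
N-positions (nonzero Grundy) = 36 - 9 = 27

27


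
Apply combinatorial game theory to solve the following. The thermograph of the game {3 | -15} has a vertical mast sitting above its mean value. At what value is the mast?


Game = {3 | -15}, a switch {a | b} with numbers a > b.
Its thermograph has left wall a - t and right wall b + t, which meet at t = (a - b)/2, where both equal (a + b)/2. So the mast (mean value) is at (a + b)/2.
Mean = (3 + (-15))/2 = -12/2 = -6

-6


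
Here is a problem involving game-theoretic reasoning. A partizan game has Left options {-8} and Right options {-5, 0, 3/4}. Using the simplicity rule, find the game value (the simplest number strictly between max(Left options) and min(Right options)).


Left options: {-8}, max = -8
Right options: {-5, 0, 3/4}, min = -5
All options are numbers and max(Left) < min(Right), so by the simplicity theorem the value is the simplest (earliest-born) number strictly between -8 and -5.
Integers -7 through -6 all lie strictly between -8 and -5.
Among integers, the simplest (lowest birthday = smallest |n|; 0 is born on day 0, +-n on day n) is -6.
No non-integer in the interval can be simpler: if x is a non-integer in the interval, then floor(x) or ceil(x) also lies in the interval (the interval contains an integer), and both are proper prefixes of x's sign expansion, i.e. born earlier. So the game value is -6.
Game value = -6

-6


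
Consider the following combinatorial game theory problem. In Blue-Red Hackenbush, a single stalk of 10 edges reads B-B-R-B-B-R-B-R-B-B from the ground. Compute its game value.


Edges (from ground): B-B-R-B-B-R-B-R-B-B
By Berlekamp's sign-expansion rule, a Blue-Red Hackenbush stalk has the value of the surreal number whose sign sequence is the edge sequence with B -> + and R -> -.
Sign sequence: ++-++-+-++
Trace the sign expansion in the surreal number tree, starting from 0:
Edge 1: B (sign +) -> bounds (0, +inf), value = 1
Edge 2: B (sign +) -> bounds (1, +inf), value = 2
Edge 3: R (sign -) -> bounds (1, 2), value = 3/2
Edge 4: B (sign +) -> bounds (3/2, 2), value = 7/4
Edge 5: B (sign +) -> bounds (7/4, 2), value = 15/8
Edge 6: R (sign -) -> bounds (7/4, 15/8), value = 29/16
Edge 7: B (sign +) -> bounds (29/16, 15/8), value = 59/32
Edge 8: R (sign -) -> bounds (29/16, 59/32), value = 117/64
Edge 9: B (sign +) -> bounds (117/64, 59/32), value = 235/128
Edge 10: B (sign +) -> bounds (235/128, 59/32), value = 471/256
Game value = 471/256

471/256


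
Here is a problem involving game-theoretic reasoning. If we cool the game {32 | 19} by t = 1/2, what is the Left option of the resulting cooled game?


Original game: {32 | 19} (a switch {a | b} with a > b).
Cooling by t (for t below the temperature (a - b)/2 = 13/2) taxes each move by t: {a | b} cooled by t is {a - t | b + t}.
Cooling amount: t = 1/2
Cooled Left option: 32 - 1/2 = 63/2
Cooled Right option: 19 + 1/2 = 39/2
Cooled game: {63/2 | 39/2}
Left option = 63/2

63/2


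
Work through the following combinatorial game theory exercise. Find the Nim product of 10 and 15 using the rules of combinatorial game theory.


Nim multiplication is bilinear over XOR: (u XOR v) * w = (u*w) XOR (v*w).
So we split each operand into its bit components and XOR the pairwise Nim products.
10 = 2 + 8 (as XOR of powers of 2).
15 = 1 + 2 + 4 + 8 (as XOR of powers of 2).
Using the standard Nim-product table on single bits:
  2*2 = 3,   2*4 = 8,   2*8 = 12,
  4*4 = 6,   4*8 = 11,  8*8 = 13,
and  1*x = x (identity), k*l = l*k (commutative).
Pairwise Nim products:
  2 * 1 = 2
  2 * 2 = 3
  2 * 4 = 8
  2 * 8 = 12
  8 * 1 = 8
  8 * 2 = 12
  8 * 4 = 11
  8 * 8 = 13
XOR them: 2 XOR 3 XOR 8 XOR 12 XOR 8 XOR 12 XOR 11 XOR 13 = 7.
Result: 10 * 15 = 7 (in Nim).

7


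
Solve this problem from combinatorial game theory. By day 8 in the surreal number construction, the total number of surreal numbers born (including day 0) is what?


Day 0: {|} = 0 is born. Count = 1.
Day n: the number of surreal numbers born by day n is 2^(n+1) - 1.
By day 0: 2^1 - 1 = 1
By day 1: 2^2 - 1 = 3
By day 2: 2^3 - 1 = 7
By day 3: 2^4 - 1 = 15
By day 4: 2^5 - 1 = 31
By day 5: 2^6 - 1 = 63
By day 6: 2^7 - 1 = 127
By day 7: 2^8 - 1 = 255
By day 8: 2^9 - 1 = 511
By day 8: 511 surreal numbers.

511


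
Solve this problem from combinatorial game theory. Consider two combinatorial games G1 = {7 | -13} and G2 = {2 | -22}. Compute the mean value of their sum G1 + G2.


G1 = {7 | -13}, G2 = {2 | -22}
Each is a switch {a | b} with numbers a > b; its mean value is (a + b)/2, and mean value is additive over game sums: m(G1 + G2) = m(G1) + m(G2).
Mean of G1 = (7 + (-13))/2 = -6/2 = -3
Mean of G2 = (2 + (-22))/2 = -20/2 = -10
Mean of G1 + G2 = -3 + -10 = -13

-13


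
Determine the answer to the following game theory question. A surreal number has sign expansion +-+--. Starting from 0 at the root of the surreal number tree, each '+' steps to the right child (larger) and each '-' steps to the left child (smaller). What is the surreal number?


Sign expansion: +-+--
Rule: track bounds (lo, hi), initially (-inf, +inf). On '+', the current value becomes lo and we move to the simplest number in (value, hi): value + 1 if hi = +inf, otherwise the midpoint (value + hi)/2. On '-', the current value becomes hi and we move to value - 1 if lo = -inf, otherwise the midpoint (lo + value)/2.
Start at 0.
Step 1: sign = +, move right. Bounds: (0, +inf). Value = 1
Step 2: sign = -, move left. Bounds: (0, 1). Value = 1/2
Step 3: sign = +, move right. Bounds: (1/2, 1). Value = 3/4
Step 4: sign = -, move left. Bounds: (1/2, 3/4). Value = 5/8
Step 5: sign = -, move left. Bounds: (1/2, 5/8). Value = 9/16
The surreal number with sign expansion +-+-- is 9/16.

9/16


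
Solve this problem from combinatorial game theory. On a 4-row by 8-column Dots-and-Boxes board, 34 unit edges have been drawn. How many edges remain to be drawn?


Grid: 4 x 8 boxes, i.e. 5 rows and 9 columns of dots.
Horizontal edges: (rows + 1) * cols = 5 * 8 = 40
Vertical edges: rows * (cols + 1) = 4 * 9 = 36
Total edges: 40 + 36 = 76
Edges drawn: 34
Remaining: 76 - 34 = 42

42


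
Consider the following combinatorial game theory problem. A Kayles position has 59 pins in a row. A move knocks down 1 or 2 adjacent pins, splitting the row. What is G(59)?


Kayles: a move removes 1 or 2 adjacent pins from a contiguous row.
Removing pins from a row of k leaves two independent rows (a, b) with a + b = k - 1 (one pin) or a + b = k - 2 (two pins); an end removal gives a = 0.
By Sprague-Grundy, G(k) = mex{ G(a) XOR G(b) } over all these splits. G(0) = 0.
G(1): splits (0,0):0^0=0 -> mex({0}) = 1
G(2): splits (0,1):0^1=1 (0,0):0^0=0 -> mex({0, 1}) = 2
G(3): splits (0,2):0^2=2 (1,1):1^1=0 (0,1):0^1=1 -> mex({0, 1, 2}) = 3
G(4): splits (0,3):0^3=3 (1,2):1^2=3 (0,2):0^2=2 (1,1):1^1=0 -> mex({0, 2, 3}) = 1
G(5): splits (0,4):0^1=1 (1,3):1^3=2 (2,2):2^2=0 (0,3):0^3=3 (1,2):1^2=3 -> mex({0, 1, 2, 3}) = 4
G(6) = mex({0, 1, 2, 4}) = 3
G(7) = mex({0, 1, 3, 4, 5}) = 2
G(8) = mex({0, 2, 3, 5, 6}) = 1
G(9) = mex({0, 1, 2, 3, 6, 7}) = 4
G(10) = mex({0, 1, 3, 4, 5, 7}) = 2
G(11) = mex({0, 1, 2, 3, 4, 5}) = 6
G(12) = mex({0, 1, 2, 3, 5, 6, 7}) = 4
G(13) = mex({0, 2, 3, 4, 6, 7}) = 1
G(14) = mex({0, 1, 4, 5, 6, 7}) = 2
G(15) = mex({0, 1, 2, 3, 4, 5, 6}) = 7
G(16) = mex({0, 2, 3, 5, 6, 7}) = 1
G(17) = mex({0, 1, 2, 3, 5, 6, 7}) = 4
G(18) = mex({0, 1, 2, 4, 5, 6}) = 3
G(19) = mex({0, 1, 3, 4, 5, 7}) = 2
G(20) = mex({0, 2, 3, 4, 5, 6, 7}) = 1
G(21) = mex({0, 1, 2, 3, 5, 6, 7}) = 4
G(22) = mex({0, 1, 2, 3, 4, 5, 7}) = 6
G(23) = mex({0, 1, 2, 3, 4, 5, 6}) = 7
G(24) = mex({0, 1, 2, 3, 5, 6, 7}) = 4
G(25) = mex({0, 2, 3, 4, 6, 7}) = 1
G(26) = mex({0, 1, 3, 4, 5, 6, 7}) = 2
G(27) = mex({0, 1, 2, 3, 4, 5, 6, 7}) = 8
G(28) = mex({0, 1, 2, 3, 4, 6, 7, 8}) = 5
G(29) = mex({0, 1, 2, 3, 5, 6, 7, 8, 9}) = 4
G(30) = mex({0, 1, 2, 3, 4, 5, 6, 9, 10}) = 7
G(31) = mex({0, 1, 3, 4, 5, 7, 10, 11}) = 2
G(32) = mex({0, 2, 3, 4, 5, 6, 7, 9, 11}) = 1
G(33) = mex({0, 1, 2, 3, 4, 5, 6, 7, 9, 12}) = 8
G(34) = mex({0, 1, 2, 3, 4, 5, 7, 8, 11, 12}) = 6
G(35) = mex({0, 1, 2, 3, 4, 5, 6, 8, 9, 10, 11}) = 7
G(36) = mex({0, 1, 2, 3, 5, 6, 7, 9, 10}) = 4
G(37) = mex({0, 2, 3, 4, 6, 7, 9, 10, 11, 12}) = 1
G(38) = mex({0, 1, 3, 4, 5, 6, 7, 9, 10, 11, 12}) = 2
G(39) = mex({0, 1, 2, 4, 5, 6, 7, 9, 10, 12, 14}) = 3
G(40) = mex({0, 2, 3, 4, 6, 7, 11, 12, 14}) = 1
G(41) = mex({0, 1, 2, 3, 5, 6, 7, 9, 10, 11, 12}) = 4
G(42) = mex({0, 1, 2, 3, 4, 5, 6, 9, 10}) = 7
G(43) = mex({0, 1, 3, 4, 5, 7, 9, 10, 12, 15}) = 2
G(44) = mex({0, 2, 3, 4, 5, 6, 7, 9, 10, 12, 15}) = 1
G(45) = mex({0, 1, 2, 3, 4, 5, 6, 7, 9, 10, 12, 14}) = 8
G(46) = mex({0, 1, 3, 4, 5, 7, 8, 11, 12, 14}) = 2
G(47) = mex({0, 1, 2, 3, 4, 5, 6, 8, 9, 10, 11, 12}) = 7
G(48) = mex({0, 1, 2, 3, 5, 6, 7, 9, 10}) = 4
G(49) = mex({0, 2, 3, 4, 6, 7, 9, 10, 11, 12, 15}) = 1
G(50) = mex({0, 1, 4, 5, 6, 7, 9, 11, 12, 14, 15}) = 2
G(51) = mex({0, 1, 2, 3, 4, 5, 6, 7, 9, 12, 14, 15}) = 8
G(52) = mex({0, 2, 3, 4, 5, 6, 7, 8, 11, 12, 15}) = 1
G(53) = mex({0, 1, 2, 3, 5, 6, 7, 8, 9, 10, 11, 12}) = 4
G(54) = mex({0, 1, 2, 3, 4, 5, 6, 9, 10}) = 7
G(55) = mex({0, 1, 3, 4, 5, 7, 9, 10, 11, 12}) = 2
G(56) = mex({0, 2, 3, 4, 5, 6, 7, 9, 10, 11, 12, 13, 14}) = 1
G(57) = mex({0, 1, 2, 3, 5, 6, 7, 9, 10, 12, 13, 14, 15}) = 4
G(58) = mex({0, 1, 3, 4, 5, 7, 11, 12, 14, 15}) = 2
G(59) = mex({0, 1, 2, 3, 4, 5, 6, 9, 10, 11, 12, 15}) = 7
Therefore G(59) = 7.

7


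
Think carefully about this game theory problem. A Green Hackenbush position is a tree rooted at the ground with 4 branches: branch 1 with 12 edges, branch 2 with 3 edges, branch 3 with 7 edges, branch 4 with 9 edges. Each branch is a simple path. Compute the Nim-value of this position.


The tree has 4 branches from the ground vertex.
In Green Hackenbush, the Nim-value of a simple path of length k is k.
Branch 1: length 12, Nim-value = 12
Branch 2: length 3, Nim-value = 3
Branch 3: length 7, Nim-value = 7
Branch 4: length 9, Nim-value = 9
Total Nim-value = XOR of all branch values:
0 XOR 12 = 12
12 XOR 3 = 15
15 XOR 7 = 8
8 XOR 9 = 1
Nim-value of the tree = 1

1


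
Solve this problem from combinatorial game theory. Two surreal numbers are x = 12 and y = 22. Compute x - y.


x = 12, y = 22
x - y = 12 - 22 = -10

-10


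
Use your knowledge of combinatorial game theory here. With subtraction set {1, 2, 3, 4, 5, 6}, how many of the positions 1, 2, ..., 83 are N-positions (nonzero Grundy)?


Subtraction set S = {1, 2, 3, 4, 5, 6}, so G(n) = n mod 7.
G(n) = 0 when n is a multiple of 7.
Multiples of 7 in [1, 83]: 11
N-positions (nonzero Grundy) = 83 - 11 = 72

72


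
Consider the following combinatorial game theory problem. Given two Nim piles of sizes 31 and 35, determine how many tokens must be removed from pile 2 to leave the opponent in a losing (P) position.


Piles: 31 and 35
Current XOR: 31 XOR 35 = 60 (non-zero, so this is an N-position).
To make the XOR zero, we need to find a move that balances the piles.
For pile 2 (size 35): target = 35 XOR 60 = 31
We reduce pile 2 from 35 to 31.
Tokens removed: 35 - 31 = 4
Verification: 31 XOR 31 = 0

4


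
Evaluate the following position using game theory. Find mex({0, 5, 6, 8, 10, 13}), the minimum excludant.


Set = {0, 5, 6, 8, 10, 13}
0 is in the set.
1 is NOT in the set. This is the mex.
mex = 1

1


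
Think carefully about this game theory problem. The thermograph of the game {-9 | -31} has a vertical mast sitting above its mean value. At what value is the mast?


Game = {-9 | -31}, a switch {a | b} with numbers a > b.
Its thermograph has left wall a - t and right wall b + t, which meet at t = (a - b)/2, where both equal (a + b)/2. So the mast (mean value) is at (a + b)/2.
Mean = (-9 + (-31))/2 = -40/2 = -20

-20


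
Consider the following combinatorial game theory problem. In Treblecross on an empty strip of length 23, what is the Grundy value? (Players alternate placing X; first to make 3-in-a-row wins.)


Treblecross: place X on empty cells; 3-in-a-row wins.
Playing within two cells of an existing X lets the opponent win at once, so sensible play treats the cells i-2..i+2 around each X as dead. The player left with no safe cell loses, so this is a normal-play take-away game on strips of safe cells.
Placing X at cell i (0-indexed) of a strip of k safe cells leaves independent strips of sizes max(0, i-2) and max(0, k-i-3). Hence G(k) = mex{ G(max(0,i-2)) XOR G(max(0,k-i-3)) : 0 <= i < k }, with G(0) = 0.
G(1): splits (0,0):0^0=0 -> mex({0}) = 1
G(2): splits (0,0):0^0=0 -> mex({0}) = 1
G(3): splits (0,0):0^0=0 -> mex({0}) = 1
G(4): splits (0,1):0^1=1 (0,0):0^0=0 -> mex({0, 1}) = 2
G(5): splits (0,2):0^1=1 (0,1):0^1=1 (0,0):0^0=0 -> mex({0, 1}) = 2
G(6) = mex({1}) = 0
G(7) = mex({0, 1, 2}) = 3
G(8) = mex({0, 1, 2}) = 3
G(9) = mex({0, 2}) = 1
G(10) = mex({0, 2, 3}) = 1
G(11) = mex({0, 3}) = 1
G(12) = mex({1, 3}) = 0
G(13) = mex({0, 1, 2, 3}) = 4
G(14) = mex({0, 1, 2}) = 3
G(15) = mex({0, 1, 2}) = 3
G(16) = mex({0, 1, 2, 4}) = 3
G(17) = mex({0, 1, 3, 4}) = 2
G(18) = mex({0, 1, 3, 4}) = 2
G(19) = mex({0, 1, 3, 5}) = 2
G(20) = mex({0, 1, 2, 3, 5}) = 4
G(21) = mex({0, 1, 2, 3, 5}) = 4
G(22) = mex({1, 2, 6}) = 0
G(23) = mex({0, 1, 2, 3, 4, 6}) = 5
Therefore G(23) = 5.

5


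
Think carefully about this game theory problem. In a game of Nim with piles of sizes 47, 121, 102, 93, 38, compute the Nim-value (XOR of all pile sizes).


We need the XOR (exclusive or) of all pile sizes.
After XOR-ing pile 1 (size 47): 0 XOR 47 = 47
After XOR-ing pile 2 (size 121): 47 XOR 121 = 86
After XOR-ing pile 3 (size 102): 86 XOR 102 = 48
After XOR-ing pile 4 (size 93): 48 XOR 93 = 109
After XOR-ing pile 5 (size 38): 109 XOR 38 = 75
The Nim-value of this position is 75.

75


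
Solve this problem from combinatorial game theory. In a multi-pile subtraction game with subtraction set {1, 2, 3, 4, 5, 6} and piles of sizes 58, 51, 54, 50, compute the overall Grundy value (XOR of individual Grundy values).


Subtraction set: {1, 2, 3, 4, 5, 6}
For this subtraction set, G(n) = n mod 7 (period = max + 1 = 7).
Pile 1 (size 58): G(58) = 58 mod 7 = 2
Pile 2 (size 51): G(51) = 51 mod 7 = 2
Pile 3 (size 54): G(54) = 54 mod 7 = 5
Pile 4 (size 50): G(50) = 50 mod 7 = 1
Total Grundy value = XOR of all: 2 XOR 2 XOR 5 XOR 1 = 4

4


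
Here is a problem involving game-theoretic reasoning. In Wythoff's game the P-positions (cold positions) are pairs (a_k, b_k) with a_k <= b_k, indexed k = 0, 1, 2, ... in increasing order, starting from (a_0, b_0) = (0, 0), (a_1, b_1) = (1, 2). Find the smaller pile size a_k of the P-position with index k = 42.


By Wythoff's theorem, a_k = floor(k * phi) and b_k = floor(k * phi^2) = a_k + k, where phi = (1 + sqrt(5))/2 is the golden ratio.
phi = (1 + sqrt(5))/2 = 1.618034
k = 42
k * phi = 42 * 1.618034 = 67.957428
a_42 = floor(k * phi) = 67

67


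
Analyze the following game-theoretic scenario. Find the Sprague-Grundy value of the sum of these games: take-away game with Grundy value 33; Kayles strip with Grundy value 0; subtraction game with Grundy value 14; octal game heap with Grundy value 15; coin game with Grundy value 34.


By the Sprague-Grundy theorem, the Grundy value of a sum of games is the XOR of individual Grundy values.
take-away game: Grundy value = 33. Running XOR: 0 XOR 33 = 33
Kayles strip: Grundy value = 0. Running XOR: 33 XOR 0 = 33
subtraction game: Grundy value = 14. Running XOR: 33 XOR 14 = 47
octal game heap: Grundy value = 15. Running XOR: 47 XOR 15 = 32
coin game: Grundy value = 34. Running XOR: 32 XOR 34 = 2
The combined Grundy value is 2.

2


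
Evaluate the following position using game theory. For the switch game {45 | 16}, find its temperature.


The game is {45 | 16}, a switch {a | b} with numbers a > b.
Cooling {a | b} by t gives {a - t | b + t}, which stops being hot when a - t = b + t, i.e. at t = (a - b)/2. So the temperature of a switch is (a - b)/2.
Temperature = (Left option - Right option) / 2
= (45 - (16)) / 2
= 29 / 2
= 29/2

29/2


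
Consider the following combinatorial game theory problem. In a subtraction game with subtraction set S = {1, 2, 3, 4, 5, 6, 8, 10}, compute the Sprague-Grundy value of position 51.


The subtraction set is S = {1, 2, 3, 4, 5, 6, 8, 10}.
G(k) = mex{ G(k - s) : s in S, s <= k }. We compute iteratively: G(0) = 0.
G(1) = mex({0}) = 1
G(2) = mex({0, 1}) = 2
G(3) = mex({0, 1, 2}) = 3
G(4) = mex({0, 1, 2, 3}) = 4
G(5) = mex({0, 1, 2, 3, 4}) = 5
G(6) = mex({0, 1, 2, 3, 4, 5}) = 6
G(7) = mex({1, 2, 3, 4, 5, 6}) = 0
G(8) = mex({0, 2, 3, 4, 5, 6}) = 1
G(9) = mex({0, 1, 3, 4, 5, 6}) = 2
G(10) = mex({0, 1, 2, 4, 5, 6}) = 3
G(11) = mex({0, 1, 2, 3, 5, 6}) = 4
G(12) = mex({0, 1, 2, 3, 4, 6}) = 5
G(13) = mex({0, 1, 2, 3, 4, 5}) = 6
G(14) = mex({1, 2, 3, 4, 5, 6}) = 0
G(15) = mex({0, 2, 3, 4, 5, 6}) = 1
G(16) = mex({0, 1, 3, 4, 5, 6}) = 2
Observe that G(7)..G(16) = 0, 1, 2, 3, 4, 5, 6, 0, 1, 2 repeats G(0)..G(9) = 0, 1, 2, 3, 4, 5, 6, 0, 1, 2.
For k >= max(S) = 10, G(k) is determined by the previous 10 values G(k-10)..G(k-1); a window of 10 consecutive values has recurred shifted by 7, so by induction G(k + 7) = G(k) for all k >= 0: the sequence is periodic from the start with period 7.
One period: G(0..6) = 0, 1, 2, 3, 4, 5, 6.
51 mod 7 = 2, so G(51) = G(2) = 2.

2


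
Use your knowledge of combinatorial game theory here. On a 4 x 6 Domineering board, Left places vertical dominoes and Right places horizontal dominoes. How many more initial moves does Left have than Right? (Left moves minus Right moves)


Board is 4 x 6 (rows x cols).
Left (vertical) placements: (rows-1) * cols = 3 * 6 = 18
Right (horizontal) placements: rows * (cols-1) = 4 * 5 = 20
Advantage = Left - Right = 18 - 20 = -2

-2


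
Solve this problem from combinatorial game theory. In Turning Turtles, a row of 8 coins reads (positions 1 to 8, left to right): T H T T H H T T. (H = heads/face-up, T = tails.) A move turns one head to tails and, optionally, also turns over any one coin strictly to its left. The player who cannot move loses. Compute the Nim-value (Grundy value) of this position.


Coins: T H T T H H T T
Key fact: a single head at position k behaves exactly like a Nim heap of size k (turning it to T and optionally flipping a coin at j < k corresponds to moving the heap from k to j, or to 0), and heads combine as a disjunctive sum (two heads at the same place would cancel, matching j XOR j = 0). So the Nim-value is the XOR of the 1-indexed positions of the heads.
Face-up positions (1-indexed): [2, 5, 6]
XOR 0 with 2: 0 XOR 2 = 2
XOR 2 with 5: 2 XOR 5 = 7
XOR 7 with 6: 7 XOR 6 = 1
Nim-value = 1

1


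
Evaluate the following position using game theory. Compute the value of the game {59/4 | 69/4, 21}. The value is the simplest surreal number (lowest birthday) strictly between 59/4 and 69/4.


Left options: {59/4}, max = 59/4
Right options: {69/4, 21}, min = 69/4
All options are numbers and max(Left) < min(Right), so by the simplicity theorem the value is the simplest (earliest-born) number strictly between 59/4 and 69/4.
Integers 15 through 17 all lie strictly between 59/4 and 69/4.
Among integers, the simplest (lowest birthday = smallest |n|; 0 is born on day 0, +-n on day n) is 15.
No non-integer in the interval can be simpler: if x is a non-integer in the interval, then floor(x) or ceil(x) also lies in the interval (the interval contains an integer), and both are proper prefixes of x's sign expansion, i.e. born earlier. So the game value is 15.
Game value = 15

15


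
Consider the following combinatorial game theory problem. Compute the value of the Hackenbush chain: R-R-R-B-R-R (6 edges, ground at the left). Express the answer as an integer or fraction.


Edges (from ground): R-R-R-B-R-R
By Berlekamp's sign-expansion rule, a Blue-Red Hackenbush stalk has the value of the surreal number whose sign sequence is the edge sequence with B -> + and R -> -.
Sign sequence: ---+--
Trace the sign expansion in the surreal number tree, starting from 0:
Edge 1: R (sign -) -> bounds (-inf, 0), value = -1
Edge 2: R (sign -) -> bounds (-inf, -1), value = -2
Edge 3: R (sign -) -> bounds (-inf, -2), value = -3
Edge 4: B (sign +) -> bounds (-3, -2), value = -5/2
Edge 5: R (sign -) -> bounds (-3, -5/2), value = -11/4
Edge 6: R (sign -) -> bounds (-3, -11/4), value = -23/8
Game value = -23/8

-23/8


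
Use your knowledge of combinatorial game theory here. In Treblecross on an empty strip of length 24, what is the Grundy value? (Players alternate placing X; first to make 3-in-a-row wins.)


Treblecross: place X on empty cells; 3-in-a-row wins.
Playing within two cells of an existing X lets the opponent win at once, so sensible play treats the cells i-2..i+2 around each X as dead. The player left with no safe cell loses, so this is a normal-play take-away game on strips of safe cells.
Placing X at cell i (0-indexed) of a strip of k safe cells leaves independent strips of sizes max(0, i-2) and max(0, k-i-3). Hence G(k) = mex{ G(max(0,i-2)) XOR G(max(0,k-i-3)) : 0 <= i < k }, with G(0) = 0.
G(1): splits (0,0):0^0=0 -> mex({0}) = 1
G(2): splits (0,0):0^0=0 -> mex({0}) = 1
G(3): splits (0,0):0^0=0 -> mex({0}) = 1
G(4): splits (0,1):0^1=1 (0,0):0^0=0 -> mex({0, 1}) = 2
G(5): splits (0,2):0^1=1 (0,1):0^1=1 (0,0):0^0=0 -> mex({0, 1}) = 2
G(6) = mex({1}) = 0
G(7) = mex({0, 1, 2}) = 3
G(8) = mex({0, 1, 2}) = 3
G(9) = mex({0, 2}) = 1
G(10) = mex({0, 2, 3}) = 1
G(11) = mex({0, 3}) = 1
G(12) = mex({1, 3}) = 0
G(13) = mex({0, 1, 2, 3}) = 4
G(14) = mex({0, 1, 2}) = 3
G(15) = mex({0, 1, 2}) = 3
G(16) = mex({0, 1, 2, 4}) = 3
G(17) = mex({0, 1, 3, 4}) = 2
G(18) = mex({0, 1, 3, 4}) = 2
G(19) = mex({0, 1, 3, 5}) = 2
G(20) = mex({0, 1, 2, 3, 5}) = 4
G(21) = mex({0, 1, 2, 3, 5}) = 4
G(22) = mex({1, 2, 6}) = 0
G(23) = mex({0, 1, 2, 3, 4, 6}) = 5
G(24) = mex({0, 1, 2, 3, 4}) = 5
Therefore G(24) = 5.

5


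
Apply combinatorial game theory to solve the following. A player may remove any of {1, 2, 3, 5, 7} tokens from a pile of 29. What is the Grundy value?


The subtraction set is S = {1, 2, 3, 5, 7}.
G(k) = mex{ G(k - s) : s in S, s <= k }. We compute iteratively: G(0) = 0.
G(1) = mex({0}) = 1
G(2) = mex({0, 1}) = 2
G(3) = mex({0, 1, 2}) = 3
G(4) = mex({1, 2, 3}) = 0
G(5) = mex({0, 2, 3}) = 1
G(6) = mex({0, 1, 3}) = 2
G(7) = mex({0, 1, 2}) = 3
G(8) = mex({1, 2, 3}) = 0
G(9) = mex({0, 2, 3}) = 1
G(10) = mex({0, 1, 3}) = 2
Observe that G(4)..G(10) = 0, 1, 2, 3, 0, 1, 2 repeats G(0)..G(6) = 0, 1, 2, 3, 0, 1, 2.
For k >= max(S) = 7, G(k) is determined by the previous 7 values G(k-7)..G(k-1); a window of 7 consecutive values has recurred shifted by 4, so by induction G(k + 4) = G(k) for all k >= 0: the sequence is periodic from the start with period 4.
One period: G(0..3) = 0, 1, 2, 3.
29 mod 4 = 1, so G(29) = G(1) = 1.

1


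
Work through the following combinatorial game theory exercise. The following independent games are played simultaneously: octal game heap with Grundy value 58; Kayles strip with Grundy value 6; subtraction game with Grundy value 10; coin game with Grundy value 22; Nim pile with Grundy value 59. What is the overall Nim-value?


By the Sprague-Grundy theorem, the Grundy value of a sum of games is the XOR of individual Grundy values.
octal game heap: Grundy value = 58. Running XOR: 0 XOR 58 = 58
Kayles strip: Grundy value = 6. Running XOR: 58 XOR 6 = 60
subtraction game: Grundy value = 10. Running XOR: 60 XOR 10 = 54
coin game: Grundy value = 22. Running XOR: 54 XOR 22 = 32
Nim pile: Grundy value = 59. Running XOR: 32 XOR 59 = 27
The combined Grundy value is 27.

27


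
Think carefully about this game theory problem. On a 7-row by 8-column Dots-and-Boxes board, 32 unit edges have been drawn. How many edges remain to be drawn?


Grid: 7 x 8 boxes, i.e. 8 rows and 9 columns of dots.
Horizontal edges: (rows + 1) * cols = 8 * 8 = 64
Vertical edges: rows * (cols + 1) = 7 * 9 = 63
Total edges: 64 + 63 = 127
Edges drawn: 32
Remaining: 127 - 32 = 95

95


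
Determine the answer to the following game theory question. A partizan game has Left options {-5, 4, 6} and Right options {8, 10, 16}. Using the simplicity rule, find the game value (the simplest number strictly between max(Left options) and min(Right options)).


Left options: {-5, 4, 6}, max = 6
Right options: {8, 10, 16}, min = 8
All options are numbers and max(Left) < min(Right), so by the simplicity theorem the value is the simplest (earliest-born) number strictly between 6 and 8.
The only integer strictly between 6 and 8 is 7.
No non-integer in the interval can be simpler: if x is a non-integer in the interval, then floor(x) or ceil(x) also lies in the interval (the interval contains an integer), and both are proper prefixes of x's sign expansion, i.e. born earlier. So the game value is 7.
Game value = 7

7
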